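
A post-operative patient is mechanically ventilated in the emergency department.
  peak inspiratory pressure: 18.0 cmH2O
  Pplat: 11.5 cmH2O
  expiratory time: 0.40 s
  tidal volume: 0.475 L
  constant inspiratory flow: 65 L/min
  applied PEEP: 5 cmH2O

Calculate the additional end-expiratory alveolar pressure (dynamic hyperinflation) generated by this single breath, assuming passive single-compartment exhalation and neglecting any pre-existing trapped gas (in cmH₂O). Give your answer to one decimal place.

2.6

Flow: 65 L/min ÷ 60 = 1.0833 L/s.
R = (PIP − Pplat)/V̇ = (18.0 − 11.5) / 1.0833 = 6.5/1.0833 = 6.0 cmH2O·s/L.
C = Vt/(Pplat − PEEP) = 475.0 / (11.5 − 5) = 475.0/6.5 = 73.077 mL/cmH2O.
τ = R × C = 6.0 × 0.07308 L/cmH2O = 0.4385 s.
Fraction remaining = e^(−Te/τ) = e^(−0.40/0.4385) = 0.4016; trapped volume = 475.0 × 0.4016 = 190.76 mL.
Additional alveolar pressure from trapping ≈ V_trapped / C = 190.76 / 73.077 = 2.61 cmH2O.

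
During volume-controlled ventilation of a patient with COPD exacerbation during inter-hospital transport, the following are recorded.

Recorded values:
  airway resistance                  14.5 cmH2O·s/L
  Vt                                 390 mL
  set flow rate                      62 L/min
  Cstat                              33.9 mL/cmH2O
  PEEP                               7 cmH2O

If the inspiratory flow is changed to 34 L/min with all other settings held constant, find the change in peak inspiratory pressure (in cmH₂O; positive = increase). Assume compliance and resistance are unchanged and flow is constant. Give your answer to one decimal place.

-6.8

Flow: 62 L/min ÷ 60 = 1.0333 L/s.
New flow: 34 L/min ÷ 60 = 0.5667 L/s.
PIP = Vt/C + R·V̇ + PEEP (constant-flow equation of motion).
Only the resistive term changes: ΔPIP = R × ΔV̇ = 14.5 × (0.5667 − 1.0333) = 14.5 × -0.4666 = -6.766 cmH2O.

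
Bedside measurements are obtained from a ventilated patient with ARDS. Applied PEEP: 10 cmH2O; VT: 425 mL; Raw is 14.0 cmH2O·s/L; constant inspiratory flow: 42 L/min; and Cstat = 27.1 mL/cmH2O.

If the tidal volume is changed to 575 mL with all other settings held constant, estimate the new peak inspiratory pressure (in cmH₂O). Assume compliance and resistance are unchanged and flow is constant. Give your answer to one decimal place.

41.0

Flow: 42 L/min ÷ 60 = 0.7 L/s.
PIP = Vt/C + R·V̇ + PEEP (constant-flow equation of motion).
Only the elastic term changes: ΔPIP = ΔVt / C = (575 − 425) / 27.1 = 5.535 cmH2O.
Original PIP = 425/27.1 + 14.0×0.7 + 10 = 35.483 cmH2O; new PIP = 35.483 + (5.535) = 41.018 cmH2O.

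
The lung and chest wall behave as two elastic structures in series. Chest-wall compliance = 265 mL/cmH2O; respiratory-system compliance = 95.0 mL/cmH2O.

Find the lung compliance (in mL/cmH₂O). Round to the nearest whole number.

148

1/CL = 1/Crs − 1/Ccw.
1/CL = 1/95.0 − 1/265 = 0.006753.
CL = 148.08 mL/cmH2O.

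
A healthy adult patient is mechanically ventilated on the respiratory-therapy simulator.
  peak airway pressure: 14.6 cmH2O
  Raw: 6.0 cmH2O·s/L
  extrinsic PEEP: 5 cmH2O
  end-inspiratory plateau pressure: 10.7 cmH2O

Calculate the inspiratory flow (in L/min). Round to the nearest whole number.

flow = (PIP − Pplat) / Raw = (14.6 − 10.7) / 6.0 = 0.65 L/s × 60 = 39.0 L/min.

39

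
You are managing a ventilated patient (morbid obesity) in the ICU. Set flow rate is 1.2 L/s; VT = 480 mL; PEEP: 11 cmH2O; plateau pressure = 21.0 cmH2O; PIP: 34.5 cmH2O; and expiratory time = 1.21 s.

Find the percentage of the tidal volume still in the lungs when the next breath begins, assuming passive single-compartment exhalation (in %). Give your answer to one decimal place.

10.6

R = (PIP − Pplat)/V̇ = (34.5 − 21.0) / 1.2 = 13.5/1.2 = 11.25 cmH2O·s/L.
C = Vt/(Pplat − PEEP) = 480.0 / (21.0 − 11) = 480.0/10.0 = 48.0 mL/cmH2O.
τ = R × C = 11.25 × 0.048 L/cmH2O = 0.54 s.
Fraction remaining at end-expiration = e^(−Te/τ) = e^(−1.21/0.54) = 0.1064 → 10.64%.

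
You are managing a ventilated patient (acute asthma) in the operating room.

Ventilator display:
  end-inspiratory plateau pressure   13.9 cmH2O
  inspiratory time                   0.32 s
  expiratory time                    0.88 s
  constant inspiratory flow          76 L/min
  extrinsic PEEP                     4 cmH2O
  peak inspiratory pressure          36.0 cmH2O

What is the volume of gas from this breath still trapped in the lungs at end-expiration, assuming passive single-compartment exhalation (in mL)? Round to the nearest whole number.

118

Flow: 76 L/min ÷ 60 = 1.2667 L/s.
Vt = flow × Ti = 1.2667 L/s × 0.32 s × 1000 mL/L = 405.34 mL.
R = (PIP − Pplat)/V̇ = (36.0 − 13.9) / 1.2667 = 22.1/1.2667 = 17.447 cmH2O·s/L.
C = Vt/(Pplat − PEEP) = 405.34 / (13.9 − 4) = 405.34/9.9 = 40.943 mL/cmH2O.
τ = R × C = 17.447 × 0.04094 L/cmH2O = 0.7143 s.
Fraction remaining = e^(−Te/τ) = e^(−0.88/0.7143) = 0.2917.
Trapped volume = 405.34 × 0.2917 = 118.24 mL.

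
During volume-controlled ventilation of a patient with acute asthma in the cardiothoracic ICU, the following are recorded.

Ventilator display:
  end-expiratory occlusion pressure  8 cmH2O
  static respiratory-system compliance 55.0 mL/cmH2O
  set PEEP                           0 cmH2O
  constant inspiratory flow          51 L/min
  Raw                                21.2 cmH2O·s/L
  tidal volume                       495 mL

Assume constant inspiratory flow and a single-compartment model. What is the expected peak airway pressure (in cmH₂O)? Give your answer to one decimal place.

35.0

Flow: 51 L/min ÷ 60 = 0.85 L/s.
Total PEEP = 8 cmH2O (set 0 + intrinsic 8); this is the baseline alveolar pressure.
Equation of motion (constant flow): PIP = Vt/C + R·V̇ + PEEP.
PIP = 495/55.0 + 21.2×0.85 + 8 = 9.0 + 18.02 + 8 = 35.02 cmH2O.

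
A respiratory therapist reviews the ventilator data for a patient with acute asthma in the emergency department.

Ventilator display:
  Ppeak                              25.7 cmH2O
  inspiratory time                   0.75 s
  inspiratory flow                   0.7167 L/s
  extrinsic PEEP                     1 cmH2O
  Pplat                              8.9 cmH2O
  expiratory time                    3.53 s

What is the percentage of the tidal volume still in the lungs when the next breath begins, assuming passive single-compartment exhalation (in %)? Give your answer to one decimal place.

Vt = flow × Ti = 0.7167 L/s × 0.75 s × 1000 mL/L = 537.53 mL.
R = (PIP − Pplat)/V̇ = (25.7 − 8.9) / 0.7167 = 16.8/0.7167 = 23.441 cmH2O·s/L.
C = Vt/(Pplat − PEEP) = 537.53 / (8.9 − 1) = 537.53/7.9 = 68.042 mL/cmH2O.
τ = R × C = 23.441 × 0.06804 L/cmH2O = 1.595 s.
Fraction remaining at end-expiration = e^(−Te/τ) = e^(−3.53/1.595) = 0.1094 → 10.94%.

10.9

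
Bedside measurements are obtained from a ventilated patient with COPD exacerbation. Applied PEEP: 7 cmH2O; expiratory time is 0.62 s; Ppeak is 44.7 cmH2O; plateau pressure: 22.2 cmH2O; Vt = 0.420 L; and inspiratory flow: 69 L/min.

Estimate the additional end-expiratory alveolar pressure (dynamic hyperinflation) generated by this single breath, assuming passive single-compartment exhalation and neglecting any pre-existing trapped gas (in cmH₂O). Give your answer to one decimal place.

4.8

Flow: 69 L/min ÷ 60 = 1.15 L/s.
R = (PIP − Pplat)/V̇ = (44.7 − 22.2) / 1.15 = 22.5/1.15 = 19.565 cmH2O·s/L.
C = Vt/(Pplat − PEEP) = 420.0 / (22.2 − 7) = 420.0/15.2 = 27.632 mL/cmH2O.
τ = R × C = 19.565 × 0.02763 L/cmH2O = 0.5406 s.
Fraction remaining = e^(−Te/τ) = e^(−0.62/0.5406) = 0.3176; trapped volume = 420.0 × 0.3176 = 133.39 mL.
Additional alveolar pressure from trapping ≈ V_trapped / C = 133.39 / 27.632 = 4.827 cmH2O.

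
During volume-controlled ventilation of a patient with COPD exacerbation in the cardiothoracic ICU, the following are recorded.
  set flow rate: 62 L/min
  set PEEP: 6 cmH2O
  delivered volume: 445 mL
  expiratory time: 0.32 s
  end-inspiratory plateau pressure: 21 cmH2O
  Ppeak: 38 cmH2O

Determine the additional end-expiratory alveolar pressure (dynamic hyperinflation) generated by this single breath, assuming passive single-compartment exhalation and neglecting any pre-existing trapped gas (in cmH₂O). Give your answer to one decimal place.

Flow: 62 L/min ÷ 60 = 1.0333 L/s.
R = (PIP − Pplat)/V̇ = (38 − 21) / 1.0333 = 17.0/1.0333 = 16.452 cmH2O·s/L.
C = Vt/(Pplat − PEEP) = 445.0 / (21 − 6) = 445.0/15.0 = 29.667 mL/cmH2O.
τ = R × C = 16.452 × 0.02967 L/cmH2O = 0.4881 s.
Fraction remaining = e^(−Te/τ) = e^(−0.32/0.4881) = 0.5191; trapped volume = 445.0 × 0.5191 = 231.0 mL.
Additional alveolar pressure from trapping ≈ V_trapped / C = 231.0 / 29.667 = 7.786 cmH2O.

7.8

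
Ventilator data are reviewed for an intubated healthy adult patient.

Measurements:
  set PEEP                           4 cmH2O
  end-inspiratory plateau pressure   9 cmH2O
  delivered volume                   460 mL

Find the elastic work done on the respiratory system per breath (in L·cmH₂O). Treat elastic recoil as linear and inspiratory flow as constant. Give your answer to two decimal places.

1.15

Elastic work ≈ ½ × (Pplat − PEEP) × Vt = 0.5 × (9 − 4) × 0.460 L = 0.5 × 5.0 × 0.460 = 1.15 L·cmH2O.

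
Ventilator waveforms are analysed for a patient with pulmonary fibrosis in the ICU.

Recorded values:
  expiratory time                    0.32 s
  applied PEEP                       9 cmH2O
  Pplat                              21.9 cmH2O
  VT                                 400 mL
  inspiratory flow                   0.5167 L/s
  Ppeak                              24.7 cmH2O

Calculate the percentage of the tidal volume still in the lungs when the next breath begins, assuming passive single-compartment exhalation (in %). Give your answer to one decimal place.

R = (PIP − Pplat)/V̇ = (24.7 − 21.9) / 0.5167 = 2.8/0.5167 = 5.419 cmH2O·s/L.
C = Vt/(Pplat − PEEP) = 400.0 / (21.9 − 9) = 400.0/12.9 = 31.008 mL/cmH2O.
τ = R × C = 5.419 × 0.03101 L/cmH2O = 0.168 s.
Fraction remaining at end-expiration = e^(−Te/τ) = e^(−0.32/0.168) = 0.1489 → 14.89%.

14.9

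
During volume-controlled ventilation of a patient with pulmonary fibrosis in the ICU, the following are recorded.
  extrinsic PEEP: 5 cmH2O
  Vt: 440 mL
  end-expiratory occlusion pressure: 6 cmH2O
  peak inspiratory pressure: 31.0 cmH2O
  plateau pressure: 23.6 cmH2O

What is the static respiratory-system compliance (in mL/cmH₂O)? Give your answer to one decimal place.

25.0

End-expiratory occlusion gives total PEEP = 6 cmH2O (intrinsic PEEP = 6 − 5 = 1). Use total PEEP for the elastic gradient.
Cstat = Vt / (Pplat − PEEPtotal) = 440 / (23.6 − 6) = 440 / 17.6 = 25.0 mL/cmH2O.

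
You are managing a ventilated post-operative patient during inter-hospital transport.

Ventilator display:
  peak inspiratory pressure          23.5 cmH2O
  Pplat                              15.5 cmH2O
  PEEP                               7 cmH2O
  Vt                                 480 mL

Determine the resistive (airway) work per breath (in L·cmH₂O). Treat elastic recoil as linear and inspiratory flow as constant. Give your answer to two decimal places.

3.84

With constant inspiratory flow the resistive pressure is constant at PIP − Pplat = 23.5 − 15.5 = 8.0 cmH2O, so resistive work = 8.0 × 0.480 = 3.84 L·cmH2O.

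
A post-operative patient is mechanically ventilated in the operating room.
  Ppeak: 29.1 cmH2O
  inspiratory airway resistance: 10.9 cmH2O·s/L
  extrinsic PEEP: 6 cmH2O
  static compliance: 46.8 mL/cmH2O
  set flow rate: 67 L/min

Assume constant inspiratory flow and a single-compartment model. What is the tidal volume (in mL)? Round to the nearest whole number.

Flow: 67 L/min ÷ 60 = 1.1167 L/s.
Equation of motion (constant flow): PIP = Vt/C + R·V̇ + PEEP.
Vt/C = PIP − R·V̇ − PEEP = 29.1 − 12.172 − 6 = 10.928 cmH2O.
Vt = C × 10.928 = 46.8 × 10.928 = 511.43 mL.

511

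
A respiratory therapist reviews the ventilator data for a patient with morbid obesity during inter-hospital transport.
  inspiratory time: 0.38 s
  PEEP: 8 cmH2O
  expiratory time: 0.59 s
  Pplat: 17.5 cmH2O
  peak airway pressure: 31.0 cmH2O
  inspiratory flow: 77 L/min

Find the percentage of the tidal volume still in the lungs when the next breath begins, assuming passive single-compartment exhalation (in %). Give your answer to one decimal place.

Flow: 77 L/min ÷ 60 = 1.2833 L/s.
Vt = flow × Ti = 1.2833 L/s × 0.38 s × 1000 mL/L = 487.65 mL.
R = (PIP − Pplat)/V̇ = (31.0 − 17.5) / 1.2833 = 13.5/1.2833 = 10.52 cmH2O·s/L.
C = Vt/(Pplat − PEEP) = 487.65 / (17.5 − 8) = 487.65/9.5 = 51.332 mL/cmH2O.
τ = R × C = 10.52 × 0.05133 L/cmH2O = 0.54 s.
Fraction remaining at end-expiration = e^(−Te/τ) = e^(−0.59/0.54) = 0.3353 → 33.53%.

33.5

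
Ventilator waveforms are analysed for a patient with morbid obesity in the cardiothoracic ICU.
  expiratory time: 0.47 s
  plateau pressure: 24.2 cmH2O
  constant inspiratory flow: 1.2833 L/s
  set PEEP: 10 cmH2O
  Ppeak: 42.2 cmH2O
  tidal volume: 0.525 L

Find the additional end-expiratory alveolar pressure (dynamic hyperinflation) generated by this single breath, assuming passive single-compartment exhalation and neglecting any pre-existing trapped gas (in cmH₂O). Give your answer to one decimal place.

R = (PIP − Pplat)/V̇ = (42.2 − 24.2) / 1.2833 = 18.0/1.2833 = 14.026 cmH2O·s/L.
C = Vt/(Pplat − PEEP) = 525.0 / (24.2 − 10) = 525.0/14.2 = 36.972 mL/cmH2O.
τ = R × C = 14.026 × 0.03697 L/cmH2O = 0.5185 s.
Fraction remaining = e^(−Te/τ) = e^(−0.47/0.5185) = 0.404; trapped volume = 525.0 × 0.404 = 212.1 mL.
Additional alveolar pressure from trapping ≈ V_trapped / C = 212.1 / 36.972 = 5.737 cmH2O.

5.7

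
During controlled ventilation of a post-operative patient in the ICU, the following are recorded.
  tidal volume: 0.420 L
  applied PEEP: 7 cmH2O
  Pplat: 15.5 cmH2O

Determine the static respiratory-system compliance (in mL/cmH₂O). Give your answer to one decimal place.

49.4

Cstat = Vt / (Pplat − PEEP) = 420 / (15.5 − 7) = 420 / 8.5 = 49.412 mL/cmH2O.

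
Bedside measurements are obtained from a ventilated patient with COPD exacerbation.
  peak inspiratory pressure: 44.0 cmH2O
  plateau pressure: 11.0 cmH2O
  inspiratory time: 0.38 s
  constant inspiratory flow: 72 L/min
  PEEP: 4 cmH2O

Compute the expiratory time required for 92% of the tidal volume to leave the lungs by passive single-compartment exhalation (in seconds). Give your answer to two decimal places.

4.52

Flow: 72 L/min ÷ 60 = 1.2 L/s.
Vt = flow × Ti = 1.2 L/s × 0.38 s × 1000 mL/L = 456.0 mL.
R = (PIP − Pplat)/V̇ = (44.0 − 11.0) / 1.2 = 33.0/1.2 = 27.5 cmH2O·s/L.
C = Vt/(Pplat − PEEP) = 456.0 / (11.0 − 4) = 456.0/7.0 = 65.143 mL/cmH2O.
τ = R × C = 27.5 × 0.06514 L/cmH2O = 1.791 s.
t = −τ·ln(1 − 0.92) = −1.791·ln(0.08) = 4.524 s.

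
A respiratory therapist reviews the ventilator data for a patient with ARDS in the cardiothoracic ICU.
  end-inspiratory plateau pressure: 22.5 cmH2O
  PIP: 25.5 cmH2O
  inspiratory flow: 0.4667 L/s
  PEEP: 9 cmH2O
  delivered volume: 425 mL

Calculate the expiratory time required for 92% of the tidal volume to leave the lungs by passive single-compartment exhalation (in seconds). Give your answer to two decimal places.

R = (PIP − Pplat)/V̇ = (25.5 − 22.5) / 0.4667 = 3.0/0.4667 = 6.428 cmH2O·s/L.
C = Vt/(Pplat − PEEP) = 425.0 / (22.5 − 9) = 425.0/13.5 = 31.481 mL/cmH2O.
τ = R × C = 6.428 × 0.03148 L/cmH2O = 0.2024 s.
t = −τ·ln(1 − 0.92) = −0.2024·ln(0.08) = 0.5112 s.

0.51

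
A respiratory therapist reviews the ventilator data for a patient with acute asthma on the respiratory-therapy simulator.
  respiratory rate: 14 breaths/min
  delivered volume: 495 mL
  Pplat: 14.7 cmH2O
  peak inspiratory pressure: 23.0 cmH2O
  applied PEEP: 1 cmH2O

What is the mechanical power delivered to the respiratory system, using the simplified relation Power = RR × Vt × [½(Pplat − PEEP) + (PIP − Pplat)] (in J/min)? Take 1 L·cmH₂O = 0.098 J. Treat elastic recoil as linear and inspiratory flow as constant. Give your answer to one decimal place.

10.3

Per-breath work = Vt × [½(Pplat−PEEP) + (PIP−Pplat)] = 0.495 × [0.5×13.7 + 8.3] = 0.495 × 15.15 = 7.499 L·cmH2O.
Power = 14 × 7.499 = 104.99 L·cmH2O/min.
× 0.098 J/(L·cmH2O) → 10.289 J/min.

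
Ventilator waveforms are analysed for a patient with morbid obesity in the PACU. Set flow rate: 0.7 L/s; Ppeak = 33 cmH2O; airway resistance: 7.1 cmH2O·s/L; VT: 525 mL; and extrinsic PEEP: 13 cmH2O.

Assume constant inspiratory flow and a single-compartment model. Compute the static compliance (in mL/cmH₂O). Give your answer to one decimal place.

Equation of motion (constant flow): PIP = Vt/C + R·V̇ + PEEP.
Vt/C = PIP − R·V̇ − PEEP = 33 − 7.1×0.7 − 13 = 33 − 4.97 − 13 = 15.03 cmH2O.
C = Vt / 15.03 = 525 / 15.03 = 34.93 mL/cmH2O.

34.9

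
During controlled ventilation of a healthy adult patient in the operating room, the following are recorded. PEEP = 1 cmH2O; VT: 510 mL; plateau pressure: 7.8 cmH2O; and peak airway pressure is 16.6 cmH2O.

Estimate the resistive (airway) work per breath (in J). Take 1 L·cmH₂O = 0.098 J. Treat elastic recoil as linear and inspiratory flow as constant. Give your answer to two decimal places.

With constant inspiratory flow the resistive pressure is constant at PIP − Pplat = 16.6 − 7.8 = 8.8 cmH2O, so resistive work = 8.8 × 0.510 = 4.488 L·cmH2O.
× 0.098 J/(L·cmH2O) → 0.4398 J.

0.44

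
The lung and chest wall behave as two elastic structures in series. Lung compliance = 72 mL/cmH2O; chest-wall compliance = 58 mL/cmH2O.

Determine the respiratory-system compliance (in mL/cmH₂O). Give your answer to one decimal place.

Lung and chest wall are elastances in series: 1/Crs = 1/CL + 1/Ccw.
1/Crs = 1/72 + 1/58 = 0.03113.
Crs = 32.123 mL/cmH2O.

32.1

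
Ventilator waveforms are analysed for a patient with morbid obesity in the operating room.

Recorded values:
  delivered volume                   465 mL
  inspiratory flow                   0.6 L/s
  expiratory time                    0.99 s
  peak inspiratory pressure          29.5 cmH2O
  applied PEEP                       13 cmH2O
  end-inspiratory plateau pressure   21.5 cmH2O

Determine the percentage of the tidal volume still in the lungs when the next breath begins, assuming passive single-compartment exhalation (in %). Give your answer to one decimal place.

25.7

R = (PIP − Pplat)/V̇ = (29.5 − 21.5) / 0.6 = 8.0/0.6 = 13.333 cmH2O·s/L.
C = Vt/(Pplat − PEEP) = 465.0 / (21.5 − 13) = 465.0/8.5 = 54.706 mL/cmH2O.
τ = R × C = 13.333 × 0.05471 L/cmH2O = 0.7294 s.
Fraction remaining at end-expiration = e^(−Te/τ) = e^(−0.99/0.7294) = 0.2574 → 25.74%.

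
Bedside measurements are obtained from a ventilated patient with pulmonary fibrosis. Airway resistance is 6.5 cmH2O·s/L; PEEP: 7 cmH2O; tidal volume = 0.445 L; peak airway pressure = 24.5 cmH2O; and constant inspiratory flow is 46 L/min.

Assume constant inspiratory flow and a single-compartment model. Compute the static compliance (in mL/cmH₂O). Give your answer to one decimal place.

35.6

Flow: 46 L/min ÷ 60 = 0.7667 L/s.
Equation of motion (constant flow): PIP = Vt/C + R·V̇ + PEEP.
Vt/C = PIP − R·V̇ − PEEP = 24.5 − 6.5×0.7667 − 7 = 24.5 − 4.984 − 7 = 12.516 cmH2O.
C = Vt / 12.516 = 445 / 12.516 = 35.554 mL/cmH2O.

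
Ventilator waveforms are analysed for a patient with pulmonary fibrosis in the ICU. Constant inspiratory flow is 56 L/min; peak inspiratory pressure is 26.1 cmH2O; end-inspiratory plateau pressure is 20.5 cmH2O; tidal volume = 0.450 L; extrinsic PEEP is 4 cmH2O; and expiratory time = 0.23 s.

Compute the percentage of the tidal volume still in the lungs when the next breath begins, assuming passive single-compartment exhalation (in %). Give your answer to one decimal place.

Flow: 56 L/min ÷ 60 = 0.9333 L/s.
R = (PIP − Pplat)/V̇ = (26.1 − 20.5) / 0.9333 = 5.6/0.9333 = 6.0 cmH2O·s/L.
C = Vt/(Pplat − PEEP) = 450.0 / (20.5 − 4) = 450.0/16.5 = 27.273 mL/cmH2O.
τ = R × C = 6.0 × 0.02727 L/cmH2O = 0.1636 s.
Fraction remaining at end-expiration = e^(−Te/τ) = e^(−0.23/0.1636) = 0.2452 → 24.52%.

24.5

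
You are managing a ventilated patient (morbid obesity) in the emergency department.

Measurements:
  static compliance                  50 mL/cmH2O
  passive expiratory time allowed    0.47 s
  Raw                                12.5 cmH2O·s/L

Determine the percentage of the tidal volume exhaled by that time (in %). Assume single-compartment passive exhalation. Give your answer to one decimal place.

52.9

τ = R × C = 12.5 × 50 mL/cmH2O = 12.5 × 0.050 L/cmH2O = 0.625 s.
Passive exhalation: V(t)/V₀ = e^(−t/τ) = e^(−0.47/0.625) = 0.4714.
Fraction exhaled = 1 − 0.4714 = 0.5286 → 52.86%.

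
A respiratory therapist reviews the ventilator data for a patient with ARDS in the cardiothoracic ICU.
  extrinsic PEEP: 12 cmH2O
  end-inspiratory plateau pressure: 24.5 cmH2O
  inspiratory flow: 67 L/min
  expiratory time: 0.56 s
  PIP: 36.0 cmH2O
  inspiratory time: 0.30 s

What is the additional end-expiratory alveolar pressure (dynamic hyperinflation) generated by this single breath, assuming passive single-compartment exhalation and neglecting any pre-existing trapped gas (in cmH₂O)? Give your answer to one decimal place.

1.6

Flow: 67 L/min ÷ 60 = 1.1167 L/s.
Vt = flow × Ti = 1.1167 L/s × 0.30 s × 1000 mL/L = 335.01 mL.
R = (PIP − Pplat)/V̇ = (36.0 − 24.5) / 1.1167 = 11.5/1.1167 = 10.298 cmH2O·s/L.
C = Vt/(Pplat − PEEP) = 335.01 / (24.5 − 12) = 335.01/12.5 = 26.801 mL/cmH2O.
τ = R × C = 10.298 × 0.0268 L/cmH2O = 0.276 s.
Fraction remaining = e^(−Te/τ) = e^(−0.56/0.276) = 0.1315; trapped volume = 335.01 × 0.1315 = 44.054 mL.
Additional alveolar pressure from trapping ≈ V_trapped / C = 44.054 / 26.801 = 1.644 cmH2O.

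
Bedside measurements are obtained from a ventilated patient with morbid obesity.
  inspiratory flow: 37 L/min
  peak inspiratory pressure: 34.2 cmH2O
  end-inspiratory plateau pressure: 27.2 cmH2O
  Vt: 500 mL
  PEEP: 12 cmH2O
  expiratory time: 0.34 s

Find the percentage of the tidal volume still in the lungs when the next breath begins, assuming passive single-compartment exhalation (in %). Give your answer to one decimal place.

40.2

Flow: 37 L/min ÷ 60 = 0.6167 L/s.
R = (PIP − Pplat)/V̇ = (34.2 − 27.2) / 0.6167 = 7.0/0.6167 = 11.351 cmH2O·s/L.
C = Vt/(Pplat − PEEP) = 500.0 / (27.2 − 12) = 500.0/15.2 = 32.895 mL/cmH2O.
τ = R × C = 11.351 × 0.0329 L/cmH2O = 0.3734 s.
Fraction remaining at end-expiration = e^(−Te/τ) = e^(−0.34/0.3734) = 0.4023 → 40.23%.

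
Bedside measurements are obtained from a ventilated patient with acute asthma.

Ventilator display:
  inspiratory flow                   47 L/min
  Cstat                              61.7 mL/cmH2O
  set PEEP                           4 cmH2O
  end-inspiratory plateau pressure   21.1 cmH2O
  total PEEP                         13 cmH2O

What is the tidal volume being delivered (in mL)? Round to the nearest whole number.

End-expiratory occlusion gives total PEEP = 13 cmH2O (intrinsic PEEP = 13 − 4 = 9). Use total PEEP for the elastic gradient.
Vt = Cstat × (Pplat − PEEPtotal) = 61.7 × (21.1 − 13) = 61.7 × 8.1 = 499.77 mL.

500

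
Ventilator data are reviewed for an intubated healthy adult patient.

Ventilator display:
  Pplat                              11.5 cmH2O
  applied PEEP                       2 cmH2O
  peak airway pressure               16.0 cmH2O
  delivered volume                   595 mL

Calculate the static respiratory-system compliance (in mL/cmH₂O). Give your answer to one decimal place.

62.6

Cstat = Vt / (Pplat − PEEP) = 595 / (11.5 − 2) = 595 / 9.5 = 62.632 mL/cmH2O.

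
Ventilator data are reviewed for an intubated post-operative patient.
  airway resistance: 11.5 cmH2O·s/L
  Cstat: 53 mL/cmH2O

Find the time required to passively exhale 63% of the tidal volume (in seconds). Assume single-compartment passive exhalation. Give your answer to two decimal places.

0.61

τ = R × C = 11.5 × 53 mL/cmH2O = 11.5 × 0.053 L/cmH2O = 0.6095 s.
Exhaled fraction f = 1 − e^(−t/τ) → t = −τ·ln(1 − f) = −0.6095·ln(0.37) = 0.606 s.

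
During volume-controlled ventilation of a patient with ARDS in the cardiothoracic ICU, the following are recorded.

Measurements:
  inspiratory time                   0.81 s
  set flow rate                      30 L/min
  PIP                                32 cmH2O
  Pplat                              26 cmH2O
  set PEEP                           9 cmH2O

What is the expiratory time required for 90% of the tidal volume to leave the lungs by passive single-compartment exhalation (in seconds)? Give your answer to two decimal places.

0.66

Flow: 30 L/min ÷ 60 = 0.5 L/s.
Vt = flow × Ti = 0.5 L/s × 0.81 s × 1000 mL/L = 405.0 mL.
R = (PIP − Pplat)/V̇ = (32 − 26) / 0.5 = 6.0/0.5 = 12.0 cmH2O·s/L.
C = Vt/(Pplat − PEEP) = 405.0 / (26 − 9) = 405.0/17.0 = 23.824 mL/cmH2O.
τ = R × C = 12.0 × 0.02382 L/cmH2O = 0.2858 s.
t = −τ·ln(1 − 0.90) = −0.2858·ln(0.1) = 0.6581 s.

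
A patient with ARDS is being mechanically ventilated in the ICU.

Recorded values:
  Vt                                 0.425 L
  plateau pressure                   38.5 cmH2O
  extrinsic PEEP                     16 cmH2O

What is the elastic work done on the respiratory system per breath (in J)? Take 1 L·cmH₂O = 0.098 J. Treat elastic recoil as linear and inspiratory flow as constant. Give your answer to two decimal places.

0.47

Elastic work ≈ ½ × (Pplat − PEEP) × Vt = 0.5 × (38.5 − 16) × 0.425 L = 0.5 × 22.5 × 0.425 = 4.781 L·cmH2O.
× 0.098 J/(L·cmH2O) → 0.4685 J.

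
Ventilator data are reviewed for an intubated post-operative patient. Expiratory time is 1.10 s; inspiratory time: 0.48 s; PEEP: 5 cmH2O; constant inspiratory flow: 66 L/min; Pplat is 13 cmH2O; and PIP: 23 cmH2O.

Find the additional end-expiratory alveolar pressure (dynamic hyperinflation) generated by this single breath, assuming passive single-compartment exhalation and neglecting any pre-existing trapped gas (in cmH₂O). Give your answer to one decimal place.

Flow: 66 L/min ÷ 60 = 1.1 L/s.
Vt = flow × Ti = 1.1 L/s × 0.48 s × 1000 mL/L = 528.0 mL.
R = (PIP − Pplat)/V̇ = (23 − 13) / 1.1 = 10.0/1.1 = 9.091 cmH2O·s/L.
C = Vt/(Pplat − PEEP) = 528.0 / (13 − 5) = 528.0/8.0 = 66.0 mL/cmH2O.
τ = R × C = 9.091 × 0.066 L/cmH2O = 0.6 s.
Fraction remaining = e^(−Te/τ) = e^(−1.10/0.6) = 0.1599; trapped volume = 528.0 × 0.1599 = 84.427 mL.
Additional alveolar pressure from trapping ≈ V_trapped / C = 84.427 / 66.0 = 1.279 cmH2O.

1.3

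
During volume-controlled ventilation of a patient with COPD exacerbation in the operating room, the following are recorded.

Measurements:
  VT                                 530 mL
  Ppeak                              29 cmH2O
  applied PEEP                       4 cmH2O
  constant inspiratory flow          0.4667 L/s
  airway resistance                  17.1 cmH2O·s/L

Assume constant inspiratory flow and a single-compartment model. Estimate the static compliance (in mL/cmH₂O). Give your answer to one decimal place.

Equation of motion (constant flow): PIP = Vt/C + R·V̇ + PEEP.
Vt/C = PIP − R·V̇ − PEEP = 29 − 17.1×0.4667 − 4 = 29 − 7.981 − 4 = 17.019 cmH2O.
C = Vt / 17.019 = 530 / 17.019 = 31.142 mL/cmH2O.

31.1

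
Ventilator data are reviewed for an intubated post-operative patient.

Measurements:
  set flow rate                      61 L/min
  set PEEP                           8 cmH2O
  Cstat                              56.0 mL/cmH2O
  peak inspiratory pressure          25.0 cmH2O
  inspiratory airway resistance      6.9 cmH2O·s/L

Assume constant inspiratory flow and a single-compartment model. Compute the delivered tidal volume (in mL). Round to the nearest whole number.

559

Flow: 61 L/min ÷ 60 = 1.0167 L/s.
Equation of motion (constant flow): PIP = Vt/C + R·V̇ + PEEP.
Vt/C = PIP − R·V̇ − PEEP = 25.0 − 7.015 − 8 = 9.985 cmH2O.
Vt = C × 9.985 = 56.0 × 9.985 = 559.16 mL.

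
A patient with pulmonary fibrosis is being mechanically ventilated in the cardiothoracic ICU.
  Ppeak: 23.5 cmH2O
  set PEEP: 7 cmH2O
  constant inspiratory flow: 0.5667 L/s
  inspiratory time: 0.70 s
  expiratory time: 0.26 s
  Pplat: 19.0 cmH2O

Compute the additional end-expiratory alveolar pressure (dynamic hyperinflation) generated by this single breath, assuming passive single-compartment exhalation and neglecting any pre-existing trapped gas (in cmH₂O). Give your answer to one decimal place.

4.5

Vt = flow × Ti = 0.5667 L/s × 0.70 s × 1000 mL/L = 396.69 mL.
R = (PIP − Pplat)/V̇ = (23.5 − 19.0) / 0.5667 = 4.5/0.5667 = 7.941 cmH2O·s/L.
C = Vt/(Pplat − PEEP) = 396.69 / (19.0 − 7) = 396.69/12.0 = 33.058 mL/cmH2O.
τ = R × C = 7.941 × 0.03306 L/cmH2O = 0.2625 s.
Fraction remaining = e^(−Te/τ) = e^(−0.26/0.2625) = 0.3714; trapped volume = 396.69 × 0.3714 = 147.33 mL.
Additional alveolar pressure from trapping ≈ V_trapped / C = 147.33 / 33.058 = 4.457 cmH2O.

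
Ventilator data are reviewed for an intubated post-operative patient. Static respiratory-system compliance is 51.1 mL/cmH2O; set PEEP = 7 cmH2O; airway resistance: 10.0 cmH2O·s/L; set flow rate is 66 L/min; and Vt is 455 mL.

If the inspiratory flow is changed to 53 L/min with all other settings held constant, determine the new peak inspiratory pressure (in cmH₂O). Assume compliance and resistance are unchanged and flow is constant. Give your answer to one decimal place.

Flow: 66 L/min ÷ 60 = 1.1 L/s.
New flow: 53 L/min ÷ 60 = 0.8833 L/s.
PIP = Vt/C + R·V̇ + PEEP (constant-flow equation of motion).
Only the resistive term changes: ΔPIP = R × ΔV̇ = 10.0 × (0.8833 − 1.1) = 10.0 × -0.2167 = -2.167 cmH2O.
Original PIP = 455/51.1 + 10.0×1.1 + 7 = 26.904 cmH2O; new PIP = 26.904 + (-2.167) = 24.737 cmH2O.

24.7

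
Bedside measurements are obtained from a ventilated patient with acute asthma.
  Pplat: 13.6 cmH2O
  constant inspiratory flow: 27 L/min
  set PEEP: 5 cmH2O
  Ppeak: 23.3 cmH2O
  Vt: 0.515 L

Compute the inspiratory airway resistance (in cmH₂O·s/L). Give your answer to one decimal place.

21.6

Flow: 27 L/min ÷ 60 = 0.45 L/s.
Raw = (PIP − Pplat) / flow = (23.3 − 13.6) / 0.45 = 9.7 / 0.45 = 21.556 cmH2O·s/L.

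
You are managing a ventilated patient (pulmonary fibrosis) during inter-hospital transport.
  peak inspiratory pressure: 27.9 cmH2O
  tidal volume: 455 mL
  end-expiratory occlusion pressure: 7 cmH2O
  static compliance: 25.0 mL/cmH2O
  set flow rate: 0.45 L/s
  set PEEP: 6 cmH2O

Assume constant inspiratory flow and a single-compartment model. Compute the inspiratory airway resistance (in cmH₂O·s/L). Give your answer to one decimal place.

Total PEEP = 7 cmH2O (set 6 + intrinsic 1); this is the baseline alveolar pressure.
Equation of motion (constant flow): PIP = Vt/C + R·V̇ + PEEP.
R·V̇ = PIP − Vt/C − PEEP = 27.9 − 455/25.0 − 7 = 27.9 − 18.2 − 7 = 2.7 cmH2O.
R = 2.7 / 0.45 = 6.0 cmH2O·s/L.

6.0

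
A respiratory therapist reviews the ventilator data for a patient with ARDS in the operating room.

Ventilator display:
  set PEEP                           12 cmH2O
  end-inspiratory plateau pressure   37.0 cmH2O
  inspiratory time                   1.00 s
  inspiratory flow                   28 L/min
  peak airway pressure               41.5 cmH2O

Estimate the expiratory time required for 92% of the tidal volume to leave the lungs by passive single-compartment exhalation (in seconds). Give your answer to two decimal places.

0.45

Flow: 28 L/min ÷ 60 = 0.4667 L/s.
Vt = flow × Ti = 0.4667 L/s × 1.00 s × 1000 mL/L = 466.7 mL.
R = (PIP − Pplat)/V̇ = (41.5 − 37.0) / 0.4667 = 4.5/0.4667 = 9.642 cmH2O·s/L.
C = Vt/(Pplat − PEEP) = 466.7 / (37.0 − 12) = 466.7/25.0 = 18.668 mL/cmH2O.
τ = R × C = 9.642 × 0.01867 L/cmH2O = 0.18 s.
t = −τ·ln(1 − 0.92) = −0.18·ln(0.08) = 0.4546 s.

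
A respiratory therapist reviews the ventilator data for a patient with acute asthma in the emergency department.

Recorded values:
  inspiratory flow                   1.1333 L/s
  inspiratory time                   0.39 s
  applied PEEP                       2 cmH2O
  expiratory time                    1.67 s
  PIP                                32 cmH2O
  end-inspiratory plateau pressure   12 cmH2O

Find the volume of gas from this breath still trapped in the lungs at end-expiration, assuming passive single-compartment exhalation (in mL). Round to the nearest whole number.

52

Vt = flow × Ti = 1.1333 L/s × 0.39 s × 1000 mL/L = 441.99 mL.
R = (PIP − Pplat)/V̇ = (32 − 12) / 1.1333 = 20.0/1.1333 = 17.648 cmH2O·s/L.
C = Vt/(Pplat − PEEP) = 441.99 / (12 − 2) = 441.99/10.0 = 44.199 mL/cmH2O.
τ = R × C = 17.648 × 0.0442 L/cmH2O = 0.78 s.
Fraction remaining = e^(−Te/τ) = e^(−1.67/0.78) = 0.1175.
Trapped volume = 441.99 × 0.1175 = 51.934 mL.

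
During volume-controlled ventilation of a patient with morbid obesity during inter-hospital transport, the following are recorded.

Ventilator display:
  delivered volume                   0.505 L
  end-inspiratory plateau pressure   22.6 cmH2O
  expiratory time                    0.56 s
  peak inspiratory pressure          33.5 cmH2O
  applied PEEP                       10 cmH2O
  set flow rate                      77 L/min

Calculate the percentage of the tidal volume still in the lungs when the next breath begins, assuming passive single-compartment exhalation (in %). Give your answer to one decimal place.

19.3

Flow: 77 L/min ÷ 60 = 1.2833 L/s.
R = (PIP − Pplat)/V̇ = (33.5 − 22.6) / 1.2833 = 10.9/1.2833 = 8.494 cmH2O·s/L.
C = Vt/(Pplat − PEEP) = 505.0 / (22.6 − 10) = 505.0/12.6 = 40.079 mL/cmH2O.
τ = R × C = 8.494 × 0.04008 L/cmH2O = 0.3404 s.
Fraction remaining at end-expiration = e^(−Te/τ) = e^(−0.56/0.3404) = 0.193 → 19.3%.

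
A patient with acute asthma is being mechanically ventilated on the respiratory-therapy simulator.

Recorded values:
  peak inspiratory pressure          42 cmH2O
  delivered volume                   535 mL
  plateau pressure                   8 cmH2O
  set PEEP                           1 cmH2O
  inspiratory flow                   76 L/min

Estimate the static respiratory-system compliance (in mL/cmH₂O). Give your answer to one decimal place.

Cstat = Vt / (Pplat − PEEP) = 535 / (8 − 1) = 535 / 7.0 = 76.429 mL/cmH2O.

76.4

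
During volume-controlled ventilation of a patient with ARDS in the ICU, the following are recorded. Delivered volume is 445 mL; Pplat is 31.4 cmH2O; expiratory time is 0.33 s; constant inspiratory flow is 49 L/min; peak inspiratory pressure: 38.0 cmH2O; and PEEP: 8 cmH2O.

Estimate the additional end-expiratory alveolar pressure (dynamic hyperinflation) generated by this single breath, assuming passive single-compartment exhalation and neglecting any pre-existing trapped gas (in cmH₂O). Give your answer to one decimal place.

Flow: 49 L/min ÷ 60 = 0.8167 L/s.
R = (PIP − Pplat)/V̇ = (38.0 − 31.4) / 0.8167 = 6.6/0.8167 = 8.081 cmH2O·s/L.
C = Vt/(Pplat − PEEP) = 445.0 / (31.4 − 8) = 445.0/23.4 = 19.017 mL/cmH2O.
τ = R × C = 8.081 × 0.01902 L/cmH2O = 0.1537 s.
Fraction remaining = e^(−Te/τ) = e^(−0.33/0.1537) = 0.1168; trapped volume = 445.0 × 0.1168 = 51.976 mL.
Additional alveolar pressure from trapping ≈ V_trapped / C = 51.976 / 19.017 = 2.733 cmH2O.

2.7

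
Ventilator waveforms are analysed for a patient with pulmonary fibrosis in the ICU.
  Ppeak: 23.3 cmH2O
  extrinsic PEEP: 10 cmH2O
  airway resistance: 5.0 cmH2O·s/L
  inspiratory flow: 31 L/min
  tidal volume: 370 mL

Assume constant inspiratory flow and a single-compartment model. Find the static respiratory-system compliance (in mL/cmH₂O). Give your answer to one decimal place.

34.5

Flow: 31 L/min ÷ 60 = 0.5167 L/s.
Equation of motion (constant flow): PIP = Vt/C + R·V̇ + PEEP.
Vt/C = PIP − R·V̇ − PEEP = 23.3 − 5.0×0.5167 − 10 = 23.3 − 2.584 − 10 = 10.716 cmH2O.
C = Vt / 10.716 = 370 / 10.716 = 34.528 mL/cmH2O.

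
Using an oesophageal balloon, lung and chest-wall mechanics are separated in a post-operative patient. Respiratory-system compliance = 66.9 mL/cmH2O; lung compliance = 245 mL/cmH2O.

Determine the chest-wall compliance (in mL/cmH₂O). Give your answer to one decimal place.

1/Ccw = 1/Crs − 1/CL.
1/Ccw = 1/66.9 − 1/245 = 0.01087.
Ccw = 91.996 mL/cmH2O.

92.0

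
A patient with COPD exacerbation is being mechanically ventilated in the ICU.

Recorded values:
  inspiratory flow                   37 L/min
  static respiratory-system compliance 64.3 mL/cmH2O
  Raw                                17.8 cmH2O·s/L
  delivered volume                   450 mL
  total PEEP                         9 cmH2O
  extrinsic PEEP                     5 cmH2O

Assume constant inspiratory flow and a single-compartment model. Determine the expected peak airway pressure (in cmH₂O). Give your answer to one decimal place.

Flow: 37 L/min ÷ 60 = 0.6167 L/s.
Total PEEP = 9 cmH2O (set 5 + intrinsic 4); this is the baseline alveolar pressure.
Equation of motion (constant flow): PIP = Vt/C + R·V̇ + PEEP.
PIP = 450/64.3 + 17.8×0.6167 + 9 = 6.998 + 10.977 + 9 = 26.975 cmH2O.

27.0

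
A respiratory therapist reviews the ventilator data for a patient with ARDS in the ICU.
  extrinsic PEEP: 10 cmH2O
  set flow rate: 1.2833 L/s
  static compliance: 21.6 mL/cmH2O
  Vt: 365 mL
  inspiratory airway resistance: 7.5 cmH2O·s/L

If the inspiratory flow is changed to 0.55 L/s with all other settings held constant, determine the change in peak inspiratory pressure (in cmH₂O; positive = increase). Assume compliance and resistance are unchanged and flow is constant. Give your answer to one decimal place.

PIP = Vt/C + R·V̇ + PEEP (constant-flow equation of motion).
Only the resistive term changes: ΔPIP = R × ΔV̇ = 7.5 × (0.55 − 1.2833) = 7.5 × -0.7333 = -5.5 cmH2O.

-5.5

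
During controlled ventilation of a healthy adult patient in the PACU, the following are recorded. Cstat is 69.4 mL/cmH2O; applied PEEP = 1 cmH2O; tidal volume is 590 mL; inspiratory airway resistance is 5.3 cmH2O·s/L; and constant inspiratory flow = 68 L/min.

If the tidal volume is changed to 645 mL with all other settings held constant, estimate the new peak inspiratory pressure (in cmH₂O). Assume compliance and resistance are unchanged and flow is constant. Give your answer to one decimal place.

Flow: 68 L/min ÷ 60 = 1.1333 L/s.
PIP = Vt/C + R·V̇ + PEEP (constant-flow equation of motion).
Only the elastic term changes: ΔPIP = ΔVt / C = (645 − 590) / 69.4 = 0.7925 cmH2O.
Original PIP = 590/69.4 + 5.3×1.1333 + 1 = 15.508 cmH2O; new PIP = 15.508 + (0.7925) = 16.301 cmH2O.

16.3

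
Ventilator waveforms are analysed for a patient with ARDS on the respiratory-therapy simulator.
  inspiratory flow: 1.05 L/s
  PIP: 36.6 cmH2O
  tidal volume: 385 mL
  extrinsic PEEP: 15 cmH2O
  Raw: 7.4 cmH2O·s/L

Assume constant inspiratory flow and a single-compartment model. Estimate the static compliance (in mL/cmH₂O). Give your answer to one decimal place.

Equation of motion (constant flow): PIP = Vt/C + R·V̇ + PEEP.
Vt/C = PIP − R·V̇ − PEEP = 36.6 − 7.4×1.05 − 15 = 36.6 − 7.77 − 15 = 13.83 cmH2O.
C = Vt / 13.83 = 385 / 13.83 = 27.838 mL/cmH2O.

27.8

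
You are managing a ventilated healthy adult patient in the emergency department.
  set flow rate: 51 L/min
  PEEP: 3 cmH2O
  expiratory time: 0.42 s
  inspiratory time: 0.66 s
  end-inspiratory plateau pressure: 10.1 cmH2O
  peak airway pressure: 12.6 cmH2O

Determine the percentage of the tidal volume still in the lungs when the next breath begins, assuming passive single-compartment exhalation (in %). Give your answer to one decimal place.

Flow: 51 L/min ÷ 60 = 0.85 L/s.
Vt = flow × Ti = 0.85 L/s × 0.66 s × 1000 mL/L = 561.0 mL.
R = (PIP − Pplat)/V̇ = (12.6 − 10.1) / 0.85 = 2.5/0.85 = 2.941 cmH2O·s/L.
C = Vt/(Pplat − PEEP) = 561.0 / (10.1 − 3) = 561.0/7.1 = 79.014 mL/cmH2O.
τ = R × C = 2.941 × 0.07901 L/cmH2O = 0.2324 s.
Fraction remaining at end-expiration = e^(−Te/τ) = e^(−0.42/0.2324) = 0.1641 → 16.41%.

16.4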